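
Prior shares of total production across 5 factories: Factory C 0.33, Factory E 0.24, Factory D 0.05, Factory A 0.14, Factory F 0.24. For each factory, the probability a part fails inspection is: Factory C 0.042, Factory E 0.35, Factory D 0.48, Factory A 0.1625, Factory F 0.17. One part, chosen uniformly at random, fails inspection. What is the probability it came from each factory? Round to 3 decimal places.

Prior × likelihood for each hypothesis:
  Factory C: 0.33 × 0.042 = 0.01386
  Factory E: 0.24 × 0.35 = 0.084
  Factory D: 0.05 × 0.48 = 0.024
  Factory A: 0.14 × 0.1625 = 0.02275
  Factory F: 0.24 × 0.17 = 0.0408
Normalizing constant = 0.18541.
P(Factory C | nonconforming) = 0.01386/0.18541 ≈ 0.075
P(Factory E | nonconforming) = 0.084/0.18541 ≈ 0.453
P(Factory D | nonconforming) = 0.024/0.18541 ≈ 0.129
P(Factory A | nonconforming) = 0.02275/0.18541 ≈ 0.123
P(Factory F | nonconforming) = 0.0408/0.18541 ≈ 0.220

Factory C 0.075, Factory E 0.453, Factory D 0.129, Factory A 0.123, Factory F 0.220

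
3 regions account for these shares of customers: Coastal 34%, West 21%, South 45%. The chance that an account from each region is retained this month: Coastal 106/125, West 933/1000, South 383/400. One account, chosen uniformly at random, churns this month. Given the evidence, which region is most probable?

Taking complements, P(churn | each) = Coastal 0.152, West 0.067, South 0.0425.
Compute prior × likelihood for every hypothesis:
  Coastal: 0.34 × 0.152 = 0.05168
  West: 0.21 × 0.067 = 0.01407
  South: 0.45 × 0.0425 = 0.019125
Total = 0.084875.
Largest term belongs to Coastal, so Coastal is most probable.

Coastal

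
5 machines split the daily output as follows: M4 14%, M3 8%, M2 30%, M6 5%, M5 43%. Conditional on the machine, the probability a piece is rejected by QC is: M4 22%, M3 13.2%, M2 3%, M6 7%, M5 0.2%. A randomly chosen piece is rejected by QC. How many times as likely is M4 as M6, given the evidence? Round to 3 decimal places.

Prior × likelihood for each hypothesis:
  M4: 0.14 × 0.22 = 0.0308
  M3: 0.08 × 0.132 = 0.01056
  M2: 0.3 × 0.03 = 0.009
  M6: 0.05 × 0.07 = 0.0035
  M5: 0.43 × 0.002 = 0.00086
Total = 0.05472.
The ratio is 0.0308 / 0.0035 (the normalizer cancels) = 8.800.

8.800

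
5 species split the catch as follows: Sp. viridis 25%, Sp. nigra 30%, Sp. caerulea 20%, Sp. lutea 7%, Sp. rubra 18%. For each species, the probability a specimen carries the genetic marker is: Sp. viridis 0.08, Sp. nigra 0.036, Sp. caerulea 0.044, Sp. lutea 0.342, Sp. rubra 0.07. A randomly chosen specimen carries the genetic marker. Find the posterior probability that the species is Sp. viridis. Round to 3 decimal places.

0.263

Prior × likelihood for each hypothesis:
  Sp. viridis: 0.25 × 0.08 = 0.02
  Sp. nigra: 0.3 × 0.036 = 0.0108
  Sp. caerulea: 0.2 × 0.044 = 0.0088
  Sp. lutea: 0.07 × 0.342 = 0.02394
  Sp. rubra: 0.18 × 0.07 = 0.0126
Total = 0.07614.
P(Sp. viridis | evidence) = 0.02 / 0.07614 ≈ 0.263.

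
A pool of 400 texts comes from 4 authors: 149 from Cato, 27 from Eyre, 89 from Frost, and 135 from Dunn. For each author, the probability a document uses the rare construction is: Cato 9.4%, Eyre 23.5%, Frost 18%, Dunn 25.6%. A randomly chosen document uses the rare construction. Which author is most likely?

Compute prior × likelihood for every hypothesis:
  Cato: 0.3725 × 0.094 = 0.035015
  Eyre: 0.0675 × 0.235 = 0.0158625
  Frost: 0.2225 × 0.18 = 0.04005
  Dunn: 0.3375 × 0.256 = 0.0864
Sum = 0.1773275.
Largest term belongs to Dunn, so Dunn is most probable.

Dunn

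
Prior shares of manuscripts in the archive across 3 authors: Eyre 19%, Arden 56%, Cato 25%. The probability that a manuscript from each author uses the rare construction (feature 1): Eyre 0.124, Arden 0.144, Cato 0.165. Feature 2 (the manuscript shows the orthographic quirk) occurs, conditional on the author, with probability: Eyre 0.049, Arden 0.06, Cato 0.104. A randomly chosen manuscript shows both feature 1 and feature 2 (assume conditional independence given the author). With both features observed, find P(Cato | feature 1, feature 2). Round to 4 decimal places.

0.4172

Prior × likelihood for each hypothesis:
  Eyre: 0.19 × 0.124 × 0.049 = 0.00115444
  Arden: 0.56 × 0.144 × 0.06 = 0.0048384
  Cato: 0.25 × 0.165 × 0.104 = 0.00429
Sum = 0.01028284.
P(Cato | evidence) = 0.00429 / 0.01028284 ≈ 0.4172.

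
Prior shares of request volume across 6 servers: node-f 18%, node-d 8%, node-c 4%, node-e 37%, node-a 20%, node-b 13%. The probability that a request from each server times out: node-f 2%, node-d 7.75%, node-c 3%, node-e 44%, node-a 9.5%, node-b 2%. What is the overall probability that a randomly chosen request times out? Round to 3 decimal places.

Prior × likelihood for each hypothesis:
  node-f: 0.18 × 0.02 = 0.0036
  node-d: 0.08 × 0.0775 = 0.0062
  node-c: 0.04 × 0.03 = 0.0012
  node-e: 0.37 × 0.44 = 0.1628
  node-a: 0.2 × 0.095 = 0.019
  node-b: 0.13 × 0.02 = 0.0026
P(timeout) = 0.0036 + 0.0062 + 0.0012 + 0.1628 + 0.019 + 0.0026 = 0.1954 → 0.195.

0.195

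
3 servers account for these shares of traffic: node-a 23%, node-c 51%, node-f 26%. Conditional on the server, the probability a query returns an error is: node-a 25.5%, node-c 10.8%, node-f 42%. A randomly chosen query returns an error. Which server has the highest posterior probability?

node-f

Prior × likelihood for each hypothesis:
  node-a: 0.23 × 0.255 = 0.05865
  node-c: 0.51 × 0.108 = 0.05508
  node-f: 0.26 × 0.42 = 0.1092
Sum = 0.22293.
Largest term belongs to node-f, so node-f is most probable.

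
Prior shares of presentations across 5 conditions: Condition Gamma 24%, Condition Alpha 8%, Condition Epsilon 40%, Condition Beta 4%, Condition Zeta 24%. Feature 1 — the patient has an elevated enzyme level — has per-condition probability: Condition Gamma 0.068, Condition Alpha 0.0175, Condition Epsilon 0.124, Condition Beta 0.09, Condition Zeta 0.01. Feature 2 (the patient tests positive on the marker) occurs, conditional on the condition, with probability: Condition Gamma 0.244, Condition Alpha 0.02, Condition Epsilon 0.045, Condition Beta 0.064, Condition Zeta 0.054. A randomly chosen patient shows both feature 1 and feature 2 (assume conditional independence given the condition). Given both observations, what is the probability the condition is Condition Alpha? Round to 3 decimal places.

Prior × likelihood for each hypothesis:
  Condition Gamma: 0.24 × 0.068 × 0.244 = 0.00398208
  Condition Alpha: 0.08 × 0.0175 × 0.02 = 0.000028
  Condition Epsilon: 0.4 × 0.124 × 0.045 = 0.002232
  Condition Beta: 0.04 × 0.09 × 0.064 = 0.0002304
  Condition Zeta: 0.24 × 0.01 × 0.054 = 0.0001296
Sum = 0.00660208.
P(Condition Alpha | evidence) = 0.000028 / 0.00660208 ≈ 0.004.

0.004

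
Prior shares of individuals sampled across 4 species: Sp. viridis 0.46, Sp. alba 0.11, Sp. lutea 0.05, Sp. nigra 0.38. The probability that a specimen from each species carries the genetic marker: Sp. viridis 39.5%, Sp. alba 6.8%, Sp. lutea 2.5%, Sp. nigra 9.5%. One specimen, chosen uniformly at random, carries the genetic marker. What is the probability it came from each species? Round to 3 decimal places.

Sp. viridis 0.802, Sp. alba 0.033, Sp. lutea 0.006, Sp. nigra 0.159

Prior × likelihood for each hypothesis:
  Sp. viridis: 0.46 × 0.395 = 0.1817
  Sp. alba: 0.11 × 0.068 = 0.00748
  Sp. lutea: 0.05 × 0.025 = 0.00125
  Sp. nigra: 0.38 × 0.095 = 0.0361
Sum = 0.22653.
P(Sp. viridis | marker) = 0.1817/0.22653 ≈ 0.802
P(Sp. alba | marker) = 0.00748/0.22653 ≈ 0.033
P(Sp. lutea | marker) = 0.00125/0.22653 ≈ 0.006
P(Sp. nigra | marker) = 0.0361/0.22653 ≈ 0.159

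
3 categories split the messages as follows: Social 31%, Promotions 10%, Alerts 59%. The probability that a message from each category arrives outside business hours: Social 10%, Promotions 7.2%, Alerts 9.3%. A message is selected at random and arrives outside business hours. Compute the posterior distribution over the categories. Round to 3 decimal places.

By Bayes' rule, posterior ∝ prior × likelihood:
  Social: 0.31 × 0.1 = 0.031
  Promotions: 0.1 × 0.072 = 0.0072
  Alerts: 0.59 × 0.093 = 0.05487
Sum = 0.09307.
P(Social | off-hours) = 0.031/0.09307 ≈ 0.333
P(Promotions | off-hours) = 0.0072/0.09307 ≈ 0.077
P(Alerts | off-hours) = 0.05487/0.09307 ≈ 0.590
(Check: 0.333+0.077+0.590 = 1.000.)

Social 0.333, Promotions 0.077, Alerts 0.590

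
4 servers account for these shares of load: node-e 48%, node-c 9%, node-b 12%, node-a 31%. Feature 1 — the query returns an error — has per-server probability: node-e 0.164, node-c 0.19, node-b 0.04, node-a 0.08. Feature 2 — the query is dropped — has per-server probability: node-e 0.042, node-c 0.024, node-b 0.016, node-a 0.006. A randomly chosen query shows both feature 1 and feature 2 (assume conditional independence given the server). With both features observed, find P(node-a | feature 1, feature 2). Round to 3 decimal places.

By Bayes' rule, posterior ∝ prior × likelihood:
  node-e: 0.48 × 0.164 × 0.042 = 0.00330624
  node-c: 0.09 × 0.19 × 0.024 = 0.0004104
  node-b: 0.12 × 0.04 × 0.016 = 0.0000768
  node-a: 0.31 × 0.08 × 0.006 = 0.0001488
Total = 0.00394224.
P(node-a | evidence) = 0.0001488 / 0.00394224 ≈ 0.038.

0.038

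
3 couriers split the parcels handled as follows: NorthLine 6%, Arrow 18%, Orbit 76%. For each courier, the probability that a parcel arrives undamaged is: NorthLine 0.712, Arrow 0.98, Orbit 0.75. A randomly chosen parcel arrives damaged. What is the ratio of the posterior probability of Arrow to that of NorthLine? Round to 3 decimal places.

Taking complements, P(damaged | each) = NorthLine 0.288, Arrow 0.02, Orbit 0.25.
Compute prior × likelihood for every hypothesis:
  NorthLine: 0.06 × 0.288 = 0.01728
  Arrow: 0.18 × 0.02 = 0.0036
  Orbit: 0.76 × 0.25 = 0.19
Normalizing constant = 0.21088.
The ratio is 0.0036 / 0.01728 (the normalizer cancels) = 0.208.

0.208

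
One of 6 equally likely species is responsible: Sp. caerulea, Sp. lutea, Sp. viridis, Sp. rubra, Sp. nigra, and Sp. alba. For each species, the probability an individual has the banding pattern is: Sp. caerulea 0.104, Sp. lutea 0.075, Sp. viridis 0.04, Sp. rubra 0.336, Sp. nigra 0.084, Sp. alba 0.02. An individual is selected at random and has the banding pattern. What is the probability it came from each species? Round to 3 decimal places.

Sp. caerulea 0.158, Sp. lutea 0.114, Sp. viridis 0.061, Sp. rubra 0.510, Sp. nigra 0.127, Sp. alba 0.030

With a uniform prior (1/6 each), posterior ∝ likelihood:
  Sp. caerulea: 0.104
  Sp. lutea: 0.075
  Sp. viridis: 0.04
  Sp. rubra: 0.336
  Sp. nigra: 0.084
  Sp. alba: 0.02
Sum = 0.659.
P(Sp. caerulea | banded) = 0.104/0.659 ≈ 0.158
P(Sp. lutea | banded) = 0.075/0.659 ≈ 0.114
P(Sp. viridis | banded) = 0.04/0.659 ≈ 0.061
P(Sp. rubra | banded) = 0.336/0.659 ≈ 0.510
P(Sp. nigra | banded) = 0.084/0.659 ≈ 0.127
P(Sp. alba | banded) = 0.02/0.659 ≈ 0.030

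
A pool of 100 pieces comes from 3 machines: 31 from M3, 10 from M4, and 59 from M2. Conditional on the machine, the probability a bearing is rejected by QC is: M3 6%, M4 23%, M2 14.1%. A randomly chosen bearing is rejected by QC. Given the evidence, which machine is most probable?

M2

Prior × likelihood for each hypothesis:
  M3: 0.31 × 0.06 = 0.0186
  M4: 0.1 × 0.23 = 0.023
  M2: 0.59 × 0.141 = 0.08319
Sum = 0.12479.
Largest term belongs to M2, so M2 is most probable.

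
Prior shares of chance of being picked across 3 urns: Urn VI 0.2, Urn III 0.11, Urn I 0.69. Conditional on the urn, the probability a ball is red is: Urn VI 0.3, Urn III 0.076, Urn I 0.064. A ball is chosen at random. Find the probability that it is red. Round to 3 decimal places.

By Bayes' rule, posterior ∝ prior × likelihood:
  Urn VI: 0.2 × 0.3 = 0.06
  Urn III: 0.11 × 0.076 = 0.00836
  Urn I: 0.69 × 0.064 = 0.04416
P(red) = 0.06 + 0.00836 + 0.04416 = 0.11252 → 0.113.

0.113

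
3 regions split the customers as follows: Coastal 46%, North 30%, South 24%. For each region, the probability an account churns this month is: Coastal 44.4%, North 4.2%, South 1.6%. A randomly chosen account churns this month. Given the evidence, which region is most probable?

Coastal

Compute prior × likelihood for every hypothesis:
  Coastal: 0.46 × 0.444 = 0.20424
  North: 0.3 × 0.042 = 0.0126
  South: 0.24 × 0.016 = 0.00384
Normalizing constant = 0.22068.
Largest term belongs to Coastal, so Coastal is most probable.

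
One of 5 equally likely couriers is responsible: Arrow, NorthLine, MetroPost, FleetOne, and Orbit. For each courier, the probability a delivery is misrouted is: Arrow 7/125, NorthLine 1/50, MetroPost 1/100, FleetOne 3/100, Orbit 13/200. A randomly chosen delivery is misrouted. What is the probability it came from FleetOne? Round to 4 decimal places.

With a uniform prior (1/5 each), posterior ∝ likelihood:
  Arrow: 0.056
  NorthLine: 0.02
  MetroPost: 0.01
  FleetOne: 0.03
  Orbit: 0.065
Normalizing constant = 0.181.
P(FleetOne | evidence) = 0.03 / 0.181 ≈ 0.1657.

0.1657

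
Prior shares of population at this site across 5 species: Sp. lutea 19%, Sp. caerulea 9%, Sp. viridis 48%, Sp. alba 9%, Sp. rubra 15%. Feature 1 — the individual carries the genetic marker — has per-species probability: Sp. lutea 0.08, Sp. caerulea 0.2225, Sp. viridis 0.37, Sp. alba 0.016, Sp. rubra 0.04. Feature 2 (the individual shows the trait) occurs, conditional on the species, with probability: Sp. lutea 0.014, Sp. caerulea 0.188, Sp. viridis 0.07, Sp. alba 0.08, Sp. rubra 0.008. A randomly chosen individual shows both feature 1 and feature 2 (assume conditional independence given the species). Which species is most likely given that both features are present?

Sp. viridis

Compute prior × likelihood for every hypothesis:
  Sp. lutea: 0.19 × 0.08 × 0.014 = 0.0002128
  Sp. caerulea: 0.09 × 0.2225 × 0.188 = 0.0037647
  Sp. viridis: 0.48 × 0.37 × 0.07 = 0.012432
  Sp. alba: 0.09 × 0.016 × 0.08 = 0.0001152
  Sp. rubra: 0.15 × 0.04 × 0.008 = 0.000048
Total = 0.0165727.
Largest term belongs to Sp. viridis, so Sp. viridis is most probable.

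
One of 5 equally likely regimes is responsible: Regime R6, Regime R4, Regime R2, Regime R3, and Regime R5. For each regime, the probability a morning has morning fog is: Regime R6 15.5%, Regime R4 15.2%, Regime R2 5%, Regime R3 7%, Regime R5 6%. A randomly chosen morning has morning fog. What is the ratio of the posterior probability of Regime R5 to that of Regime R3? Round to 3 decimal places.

0.857

Since the prior is uniform, the posterior is proportional to the likelihood:
  Regime R6: 0.155
  Regime R4: 0.152
  Regime R2: 0.05
  Regime R3: 0.07
  Regime R5: 0.06
Normalizing constant = 0.487.
The ratio is 0.06 / 0.07 (the normalizer cancels) = 0.857.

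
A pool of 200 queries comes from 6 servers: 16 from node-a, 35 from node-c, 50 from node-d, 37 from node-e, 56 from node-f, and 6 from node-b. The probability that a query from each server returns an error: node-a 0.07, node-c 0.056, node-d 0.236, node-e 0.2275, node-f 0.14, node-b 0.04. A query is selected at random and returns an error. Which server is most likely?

Compute prior × likelihood for every hypothesis:
  node-a: 0.08 × 0.07 = 0.0056
  node-c: 0.175 × 0.056 = 0.0098
  node-d: 0.25 × 0.236 = 0.059
  node-e: 0.185 × 0.2275 = 0.0420875
  node-f: 0.28 × 0.14 = 0.0392
  node-b: 0.03 × 0.04 = 0.0012
Normalizing constant = 0.1568875.
Largest term belongs to node-d, so node-d is most probable.

node-d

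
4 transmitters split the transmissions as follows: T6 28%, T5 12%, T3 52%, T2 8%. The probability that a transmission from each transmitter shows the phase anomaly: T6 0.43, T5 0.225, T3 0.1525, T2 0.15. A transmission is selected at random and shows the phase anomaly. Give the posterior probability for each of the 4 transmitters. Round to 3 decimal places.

T6 0.504, T5 0.113, T3 0.332, T2 0.050

Compute prior × likelihood for every hypothesis:
  T6: 0.28 × 0.43 = 0.1204
  T5: 0.12 × 0.225 = 0.027
  T3: 0.52 × 0.1525 = 0.0793
  T2: 0.08 × 0.15 = 0.012
Sum = 0.2387.
P(T6 | anomaly) = 0.1204/0.2387 ≈ 0.504
P(T5 | anomaly) = 0.027/0.2387 ≈ 0.113
P(T3 | anomaly) = 0.0793/0.2387 ≈ 0.332
P(T2 | anomaly) = 0.012/0.2387 ≈ 0.050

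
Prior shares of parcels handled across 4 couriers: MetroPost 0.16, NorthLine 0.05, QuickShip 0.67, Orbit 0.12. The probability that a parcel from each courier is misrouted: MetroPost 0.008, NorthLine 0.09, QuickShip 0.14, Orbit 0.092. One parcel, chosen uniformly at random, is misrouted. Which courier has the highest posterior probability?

QuickShip

Prior × likelihood for each hypothesis:
  MetroPost: 0.16 × 0.008 = 0.00128
  NorthLine: 0.05 × 0.09 = 0.0045
  QuickShip: 0.67 × 0.14 = 0.0938
  Orbit: 0.12 × 0.092 = 0.01104
Total = 0.11062.
Largest term belongs to QuickShip, so QuickShip is most probable.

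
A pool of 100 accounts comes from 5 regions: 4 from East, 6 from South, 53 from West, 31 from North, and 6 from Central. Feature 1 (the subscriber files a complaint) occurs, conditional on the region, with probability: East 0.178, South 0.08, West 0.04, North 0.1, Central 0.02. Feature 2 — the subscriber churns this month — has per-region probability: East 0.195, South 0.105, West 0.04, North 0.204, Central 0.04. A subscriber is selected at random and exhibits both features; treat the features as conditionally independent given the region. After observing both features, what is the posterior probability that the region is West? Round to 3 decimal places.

Compute prior × likelihood for every hypothesis:
  East: 0.04 × 0.178 × 0.195 = 0.0013884
  South: 0.06 × 0.08 × 0.105 = 0.000504
  West: 0.53 × 0.04 × 0.04 = 0.000848
  North: 0.31 × 0.1 × 0.204 = 0.006324
  Central: 0.06 × 0.02 × 0.04 = 0.000048
Total = 0.0091124.
P(West | evidence) = 0.000848 / 0.0091124 ≈ 0.093.

0.093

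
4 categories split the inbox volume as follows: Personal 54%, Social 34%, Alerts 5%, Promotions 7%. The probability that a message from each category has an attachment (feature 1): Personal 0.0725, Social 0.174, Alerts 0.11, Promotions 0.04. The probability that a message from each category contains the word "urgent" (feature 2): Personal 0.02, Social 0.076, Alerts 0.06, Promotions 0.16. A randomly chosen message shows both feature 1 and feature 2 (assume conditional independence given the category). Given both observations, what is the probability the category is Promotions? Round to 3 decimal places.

Prior × likelihood for each hypothesis:
  Personal: 0.54 × 0.0725 × 0.02 = 0.000783
  Social: 0.34 × 0.174 × 0.076 = 0.00449616
  Alerts: 0.05 × 0.11 × 0.06 = 0.00033
  Promotions: 0.07 × 0.04 × 0.16 = 0.000448
Normalizing constant = 0.00605716.
P(Promotions | evidence) = 0.000448 / 0.00605716 ≈ 0.074.

0.074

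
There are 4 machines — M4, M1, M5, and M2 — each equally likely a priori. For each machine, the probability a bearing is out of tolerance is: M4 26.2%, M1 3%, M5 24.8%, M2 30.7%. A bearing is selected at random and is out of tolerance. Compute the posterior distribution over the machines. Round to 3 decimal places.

Since the prior is uniform, the posterior is proportional to the likelihood:
  M4: 0.262
  M1: 0.03
  M5: 0.248
  M2: 0.307
Total = 0.847.
P(M4 | oversize) = 0.262/0.847 ≈ 0.309
P(M1 | oversize) = 0.03/0.847 ≈ 0.035
P(M5 | oversize) = 0.248/0.847 ≈ 0.293
P(M2 | oversize) = 0.307/0.847 ≈ 0.362

M4 0.309, M1 0.035, M5 0.293, M2 0.362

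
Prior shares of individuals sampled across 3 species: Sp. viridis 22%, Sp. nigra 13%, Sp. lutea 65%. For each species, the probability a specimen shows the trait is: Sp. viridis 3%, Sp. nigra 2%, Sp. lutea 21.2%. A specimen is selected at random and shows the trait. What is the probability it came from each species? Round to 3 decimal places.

Sp. viridis 0.045, Sp. nigra 0.018, Sp. lutea 0.937

Prior × likelihood for each hypothesis:
  Sp. viridis: 0.22 × 0.03 = 0.0066
  Sp. nigra: 0.13 × 0.02 = 0.0026
  Sp. lutea: 0.65 × 0.212 = 0.1378
Normalizing constant = 0.147.
P(Sp. viridis | trait) = 0.0066/0.147 ≈ 0.045
P(Sp. nigra | trait) = 0.0026/0.147 ≈ 0.018
P(Sp. lutea | trait) = 0.1378/0.147 ≈ 0.937
(Check: 0.045+0.018+0.937 = 1.000.)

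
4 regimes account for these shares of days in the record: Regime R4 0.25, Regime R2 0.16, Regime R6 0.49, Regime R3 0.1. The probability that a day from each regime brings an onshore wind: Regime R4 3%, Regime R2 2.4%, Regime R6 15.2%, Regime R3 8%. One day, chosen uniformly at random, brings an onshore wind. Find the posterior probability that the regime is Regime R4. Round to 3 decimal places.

0.080

Prior × likelihood for each hypothesis:
  Regime R4: 0.25 × 0.03 = 0.0075
  Regime R2: 0.16 × 0.024 = 0.00384
  Regime R6: 0.49 × 0.152 = 0.07448
  Regime R3: 0.1 × 0.08 = 0.008
Sum = 0.09382.
P(Regime R4 | evidence) = 0.0075 / 0.09382 ≈ 0.080.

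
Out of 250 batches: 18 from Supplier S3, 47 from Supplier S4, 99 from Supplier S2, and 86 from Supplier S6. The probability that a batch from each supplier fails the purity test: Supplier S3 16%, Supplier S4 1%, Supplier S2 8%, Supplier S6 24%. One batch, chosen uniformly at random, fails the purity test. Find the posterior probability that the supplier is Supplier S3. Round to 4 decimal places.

0.0903

Unnormalized posteriors (prior × likelihood):
  Supplier S3: 0.072 × 0.16 = 0.01152
  Supplier S4: 0.188 × 0.01 = 0.00188
  Supplier S2: 0.396 × 0.08 = 0.03168
  Supplier S6: 0.344 × 0.24 = 0.08256
Sum = 0.12764.
P(Supplier S3 | evidence) = 0.01152 / 0.12764 ≈ 0.0903.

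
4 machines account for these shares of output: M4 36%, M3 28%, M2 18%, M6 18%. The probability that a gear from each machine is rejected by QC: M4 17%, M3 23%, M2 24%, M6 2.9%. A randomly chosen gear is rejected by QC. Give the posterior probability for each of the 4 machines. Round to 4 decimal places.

Unnormalized posteriors (prior × likelihood):
  M4: 0.36 × 0.17 = 0.0612
  M3: 0.28 × 0.23 = 0.0644
  M2: 0.18 × 0.24 = 0.0432
  M6: 0.18 × 0.029 = 0.00522
Total = 0.17402.
P(M4 | rejected) = 0.0612/0.17402 ≈ 0.3517
P(M3 | rejected) = 0.0644/0.17402 ≈ 0.3701
P(M2 | rejected) = 0.0432/0.17402 ≈ 0.2482
P(M6 | rejected) = 0.00522/0.17402 ≈ 0.0300
(Check: 0.3517+0.3701+0.2482+0.0300 = 1.0000.)

M4 0.3517, M3 0.3701, M2 0.2482, M6 0.0300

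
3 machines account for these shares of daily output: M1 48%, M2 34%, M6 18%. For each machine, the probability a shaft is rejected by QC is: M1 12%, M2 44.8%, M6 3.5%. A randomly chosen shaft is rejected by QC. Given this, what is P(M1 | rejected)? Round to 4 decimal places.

Prior × likelihood for each hypothesis:
  M1: 0.48 × 0.12 = 0.0576
  M2: 0.34 × 0.448 = 0.15232
  M6: 0.18 × 0.035 = 0.0063
Normalizing constant = 0.21622.
P(M1 | evidence) = 0.0576 / 0.21622 ≈ 0.2664.

0.2664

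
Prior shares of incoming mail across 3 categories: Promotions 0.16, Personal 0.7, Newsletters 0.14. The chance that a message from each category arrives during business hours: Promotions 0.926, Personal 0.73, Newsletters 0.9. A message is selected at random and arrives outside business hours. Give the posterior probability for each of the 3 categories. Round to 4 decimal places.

Promotions 0.0551, Personal 0.8797, Newsletters 0.0652

Taking complements, P(off-hours | each) = Promotions 0.074, Personal 0.27, Newsletters 0.1.
Compute prior × likelihood for every hypothesis:
  Promotions: 0.16 × 0.074 = 0.01184
  Personal: 0.7 × 0.27 = 0.189
  Newsletters: 0.14 × 0.1 = 0.014
Normalizing constant = 0.21484.
P(Promotions | off-hours) = 0.01184/0.21484 ≈ 0.0551
P(Personal | off-hours) = 0.189/0.21484 ≈ 0.8797
P(Newsletters | off-hours) = 0.014/0.21484 ≈ 0.0652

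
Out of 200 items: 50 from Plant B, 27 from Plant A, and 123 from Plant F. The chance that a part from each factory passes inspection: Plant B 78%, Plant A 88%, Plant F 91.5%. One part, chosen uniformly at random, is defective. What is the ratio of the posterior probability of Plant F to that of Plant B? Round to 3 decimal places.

0.950

Taking complements, P(defective | each) = Plant B 0.22, Plant A 0.12, Plant F 0.085.
Prior × likelihood for each hypothesis:
  Plant B: 0.25 × 0.22 = 0.055
  Plant A: 0.135 × 0.12 = 0.0162
  Plant F: 0.615 × 0.085 = 0.052275
Total = 0.123475.
The ratio is 0.052275 / 0.055 (the normalizer cancels) = 0.950.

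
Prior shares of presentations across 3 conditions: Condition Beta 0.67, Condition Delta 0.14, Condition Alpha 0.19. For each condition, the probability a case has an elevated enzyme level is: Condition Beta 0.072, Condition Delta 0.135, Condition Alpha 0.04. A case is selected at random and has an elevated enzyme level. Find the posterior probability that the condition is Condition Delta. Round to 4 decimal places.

Unnormalized posteriors (prior × likelihood):
  Condition Beta: 0.67 × 0.072 = 0.04824
  Condition Delta: 0.14 × 0.135 = 0.0189
  Condition Alpha: 0.19 × 0.04 = 0.0076
Normalizing constant = 0.07474.
P(Condition Delta | evidence) = 0.0189 / 0.07474 ≈ 0.2529.

0.2529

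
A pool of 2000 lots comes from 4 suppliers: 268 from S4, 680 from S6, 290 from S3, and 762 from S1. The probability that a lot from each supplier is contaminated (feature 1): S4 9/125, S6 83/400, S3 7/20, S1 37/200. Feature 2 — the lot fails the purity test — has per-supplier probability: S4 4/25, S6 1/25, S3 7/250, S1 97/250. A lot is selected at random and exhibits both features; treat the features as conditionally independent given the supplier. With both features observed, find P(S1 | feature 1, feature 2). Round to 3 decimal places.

By Bayes' rule, posterior ∝ prior × likelihood:
  S4: 0.134 × 0.072 × 0.16 = 0.00154368
  S6: 0.34 × 0.2075 × 0.04 = 0.002822
  S3: 0.145 × 0.35 × 0.028 = 0.001421
  S1: 0.381 × 0.185 × 0.388 = 0.02734818
Normalizing constant = 0.03313486.
P(S1 | evidence) = 0.02734818 / 0.03313486 ≈ 0.825.

0.825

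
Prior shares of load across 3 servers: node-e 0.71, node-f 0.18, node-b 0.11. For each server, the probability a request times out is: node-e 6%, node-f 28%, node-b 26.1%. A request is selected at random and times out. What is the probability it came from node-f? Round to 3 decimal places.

0.414

Prior × likelihood for each hypothesis:
  node-e: 0.71 × 0.06 = 0.0426
  node-f: 0.18 × 0.28 = 0.0504
  node-b: 0.11 × 0.261 = 0.02871
Normalizing constant = 0.12171.
P(node-f | evidence) = 0.0504 / 0.12171 ≈ 0.414.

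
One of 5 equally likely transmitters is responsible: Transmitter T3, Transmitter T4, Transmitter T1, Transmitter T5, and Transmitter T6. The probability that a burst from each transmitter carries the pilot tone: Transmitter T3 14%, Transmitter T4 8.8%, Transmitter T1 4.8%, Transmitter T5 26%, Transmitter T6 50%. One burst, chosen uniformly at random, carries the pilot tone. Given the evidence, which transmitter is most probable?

Transmitter T6

Since the prior is uniform, the posterior is proportional to the likelihood:
  Transmitter T3: 0.14
  Transmitter T4: 0.088
  Transmitter T1: 0.048
  Transmitter T5: 0.26
  Transmitter T6: 0.5
Sum = 1.036.
Largest term belongs to Transmitter T6, so Transmitter T6 is most probable.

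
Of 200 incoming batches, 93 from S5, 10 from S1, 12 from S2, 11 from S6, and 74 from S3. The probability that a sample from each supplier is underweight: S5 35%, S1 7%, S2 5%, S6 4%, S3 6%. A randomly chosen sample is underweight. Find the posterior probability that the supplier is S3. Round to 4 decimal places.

0.1146

By Bayes' rule, posterior ∝ prior × likelihood:
  S5: 0.465 × 0.35 = 0.16275
  S1: 0.05 × 0.07 = 0.0035
  S2: 0.06 × 0.05 = 0.003
  S6: 0.055 × 0.04 = 0.0022
  S3: 0.37 × 0.06 = 0.0222
Total = 0.19365.
P(S3 | evidence) = 0.0222 / 0.19365 ≈ 0.1146.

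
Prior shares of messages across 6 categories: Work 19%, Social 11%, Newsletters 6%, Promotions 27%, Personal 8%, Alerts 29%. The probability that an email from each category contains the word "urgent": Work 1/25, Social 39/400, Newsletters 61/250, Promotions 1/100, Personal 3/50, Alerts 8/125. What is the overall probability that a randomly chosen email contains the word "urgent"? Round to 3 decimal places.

0.059

Unnormalized posteriors (prior × likelihood):
  Work: 0.19 × 0.04 = 0.0076
  Social: 0.11 × 0.0975 = 0.010725
  Newsletters: 0.06 × 0.244 = 0.01464
  Promotions: 0.27 × 0.01 = 0.0027
  Personal: 0.08 × 0.06 = 0.0048
  Alerts: 0.29 × 0.064 = 0.01856
P(urgent-flag) = 0.0076 + 0.010725 + 0.01464 + 0.0027 + 0.0048 + 0.01856 = 0.059025 → 0.059.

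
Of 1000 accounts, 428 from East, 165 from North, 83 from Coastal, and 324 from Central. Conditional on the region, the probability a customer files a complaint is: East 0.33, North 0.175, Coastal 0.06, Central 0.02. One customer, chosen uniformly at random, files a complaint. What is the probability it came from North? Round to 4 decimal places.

0.1590

Prior × likelihood for each hypothesis:
  East: 0.428 × 0.33 = 0.14124
  North: 0.165 × 0.175 = 0.028875
  Coastal: 0.083 × 0.06 = 0.00498
  Central: 0.324 × 0.02 = 0.00648
Sum = 0.181575.
P(North | evidence) = 0.028875 / 0.181575 ≈ 0.1590.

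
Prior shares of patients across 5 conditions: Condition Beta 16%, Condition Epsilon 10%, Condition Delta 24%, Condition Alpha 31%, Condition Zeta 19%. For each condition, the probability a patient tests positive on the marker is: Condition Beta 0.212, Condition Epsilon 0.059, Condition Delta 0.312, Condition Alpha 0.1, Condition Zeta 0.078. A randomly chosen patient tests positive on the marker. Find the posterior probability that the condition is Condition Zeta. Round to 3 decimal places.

0.092

By Bayes' rule, posterior ∝ prior × likelihood:
  Condition Beta: 0.16 × 0.212 = 0.03392
  Condition Epsilon: 0.1 × 0.059 = 0.0059
  Condition Delta: 0.24 × 0.312 = 0.07488
  Condition Alpha: 0.31 × 0.1 = 0.031
  Condition Zeta: 0.19 × 0.078 = 0.01482
Normalizing constant = 0.16052.
P(Condition Zeta | evidence) = 0.01482 / 0.16052 ≈ 0.092.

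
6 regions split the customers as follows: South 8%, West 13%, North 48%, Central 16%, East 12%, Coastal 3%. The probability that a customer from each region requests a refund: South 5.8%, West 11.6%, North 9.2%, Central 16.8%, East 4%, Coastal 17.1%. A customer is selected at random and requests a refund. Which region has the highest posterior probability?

Prior × likelihood for each hypothesis:
  South: 0.08 × 0.058 = 0.00464
  West: 0.13 × 0.116 = 0.01508
  North: 0.48 × 0.092 = 0.04416
  Central: 0.16 × 0.168 = 0.02688
  East: 0.12 × 0.04 = 0.0048
  Coastal: 0.03 × 0.171 = 0.00513
Normalizing constant = 0.10069.
Largest term belongs to North, so North is most probable.

North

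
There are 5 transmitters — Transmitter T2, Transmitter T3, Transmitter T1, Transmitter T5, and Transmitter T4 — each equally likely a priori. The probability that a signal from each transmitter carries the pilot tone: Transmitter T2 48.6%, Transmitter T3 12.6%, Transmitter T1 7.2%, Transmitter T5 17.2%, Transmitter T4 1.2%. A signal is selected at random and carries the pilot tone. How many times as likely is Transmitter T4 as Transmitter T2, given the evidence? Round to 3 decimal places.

Since the prior is uniform, the posterior is proportional to the likelihood:
  Transmitter T2: 0.486
  Transmitter T3: 0.126
  Transmitter T1: 0.072
  Transmitter T5: 0.172
  Transmitter T4: 0.012
Normalizing constant = 0.868.
The ratio is 0.012 / 0.486 (the normalizer cancels) = 0.025.

0.025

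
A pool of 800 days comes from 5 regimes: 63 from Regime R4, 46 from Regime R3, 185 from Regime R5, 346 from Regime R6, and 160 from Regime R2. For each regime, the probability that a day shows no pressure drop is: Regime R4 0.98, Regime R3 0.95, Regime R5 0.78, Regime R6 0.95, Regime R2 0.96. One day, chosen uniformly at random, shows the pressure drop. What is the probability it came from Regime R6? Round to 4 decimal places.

0.2546

Taking complements, P(drop | each) = Regime R4 0.02, Regime R3 0.05, Regime R5 0.22, Regime R6 0.05, Regime R2 0.04.
By Bayes' rule, posterior ∝ prior × likelihood:
  Regime R4: 0.07875 × 0.02 = 0.001575
  Regime R3: 0.0575 × 0.05 = 0.002875
  Regime R5: 0.23125 × 0.22 = 0.050875
  Regime R6: 0.4325 × 0.05 = 0.021625
  Regime R2: 0.2 × 0.04 = 0.008
Total = 0.08495.
P(Regime R6 | evidence) = 0.021625 / 0.08495 ≈ 0.2546.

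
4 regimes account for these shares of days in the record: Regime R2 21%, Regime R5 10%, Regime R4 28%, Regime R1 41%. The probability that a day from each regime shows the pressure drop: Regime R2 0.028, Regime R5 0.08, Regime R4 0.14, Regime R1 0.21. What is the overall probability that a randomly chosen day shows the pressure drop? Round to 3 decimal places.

By Bayes' rule, posterior ∝ prior × likelihood:
  Regime R2: 0.21 × 0.028 = 0.00588
  Regime R5: 0.1 × 0.08 = 0.008
  Regime R4: 0.28 × 0.14 = 0.0392
  Regime R1: 0.41 × 0.21 = 0.0861
P(drop) = 0.00588 + 0.008 + 0.0392 + 0.0861 = 0.13918 → 0.139.

0.139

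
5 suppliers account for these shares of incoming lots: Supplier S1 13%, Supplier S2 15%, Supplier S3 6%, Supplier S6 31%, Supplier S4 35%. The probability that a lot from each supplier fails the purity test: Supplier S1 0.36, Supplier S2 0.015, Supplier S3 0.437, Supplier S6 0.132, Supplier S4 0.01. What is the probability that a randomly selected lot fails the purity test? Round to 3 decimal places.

By Bayes' rule, posterior ∝ prior × likelihood:
  Supplier S1: 0.13 × 0.36 = 0.0468
  Supplier S2: 0.15 × 0.015 = 0.00225
  Supplier S3: 0.06 × 0.437 = 0.02622
  Supplier S6: 0.31 × 0.132 = 0.04092
  Supplier S4: 0.35 × 0.01 = 0.0035
P(off-spec) = 0.0468 + 0.00225 + 0.02622 + 0.04092 + 0.0035 = 0.11969 → 0.120.

0.120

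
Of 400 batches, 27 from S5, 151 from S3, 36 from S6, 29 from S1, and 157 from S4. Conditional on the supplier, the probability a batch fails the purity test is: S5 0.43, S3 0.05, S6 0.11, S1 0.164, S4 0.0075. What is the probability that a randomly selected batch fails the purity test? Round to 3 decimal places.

0.073

By Bayes' rule, posterior ∝ prior × likelihood:
  S5: 0.0675 × 0.43 = 0.029025
  S3: 0.3775 × 0.05 = 0.018875
  S6: 0.09 × 0.11 = 0.0099
  S1: 0.0725 × 0.164 = 0.01189
  S4: 0.3925 × 0.0075 = 0.00294375
P(off-spec) = 0.029025 + 0.018875 + 0.0099 + 0.01189 + 0.00294375 = 0.07263375 → 0.073.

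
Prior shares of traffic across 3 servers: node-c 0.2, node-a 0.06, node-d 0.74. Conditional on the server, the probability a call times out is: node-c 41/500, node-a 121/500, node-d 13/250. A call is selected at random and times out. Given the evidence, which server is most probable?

Compute prior × likelihood for every hypothesis:
  node-c: 0.2 × 0.082 = 0.0164
  node-a: 0.06 × 0.242 = 0.01452
  node-d: 0.74 × 0.052 = 0.03848
Total = 0.0694.
Largest term belongs to node-d, so node-d is most probable.

node-d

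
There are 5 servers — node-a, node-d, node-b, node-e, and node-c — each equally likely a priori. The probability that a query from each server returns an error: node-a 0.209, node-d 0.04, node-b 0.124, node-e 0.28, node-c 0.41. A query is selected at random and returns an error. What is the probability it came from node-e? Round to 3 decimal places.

Since the prior is uniform, the posterior is proportional to the likelihood:
  node-a: 0.209
  node-d: 0.04
  node-b: 0.124
  node-e: 0.28
  node-c: 0.41
Total = 1.063.
P(node-e | evidence) = 0.28 / 1.063 ≈ 0.263.

0.263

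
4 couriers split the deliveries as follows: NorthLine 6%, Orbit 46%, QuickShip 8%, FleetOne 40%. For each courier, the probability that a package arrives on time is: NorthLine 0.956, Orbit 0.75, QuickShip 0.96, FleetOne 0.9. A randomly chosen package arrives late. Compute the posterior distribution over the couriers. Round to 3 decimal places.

Taking complements, P(late | each) = NorthLine 0.044, Orbit 0.25, QuickShip 0.04, FleetOne 0.1.
Unnormalized posteriors (prior × likelihood):
  NorthLine: 0.06 × 0.044 = 0.00264
  Orbit: 0.46 × 0.25 = 0.115
  QuickShip: 0.08 × 0.04 = 0.0032
  FleetOne: 0.4 × 0.1 = 0.04
Total = 0.16084.
P(NorthLine | late) = 0.00264/0.16084 ≈ 0.016
P(Orbit | late) = 0.115/0.16084 ≈ 0.715
P(QuickShip | late) = 0.0032/0.16084 ≈ 0.020
P(FleetOne | late) = 0.04/0.16084 ≈ 0.249
(Check: 0.016+0.715+0.020+0.249 = 1.000.)

NorthLine 0.016, Orbit 0.715, QuickShip 0.020, FleetOne 0.249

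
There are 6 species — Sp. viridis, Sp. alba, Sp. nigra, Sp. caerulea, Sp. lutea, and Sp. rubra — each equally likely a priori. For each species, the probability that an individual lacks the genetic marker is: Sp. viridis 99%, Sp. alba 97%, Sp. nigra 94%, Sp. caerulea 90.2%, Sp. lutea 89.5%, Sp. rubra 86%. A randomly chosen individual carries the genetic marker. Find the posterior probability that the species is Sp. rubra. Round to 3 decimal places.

0.316

Taking complements, P(marker | each) = Sp. viridis 0.01, Sp. alba 0.03, Sp. nigra 0.06, Sp. caerulea 0.098, Sp. lutea 0.105, Sp. rubra 0.14.
With a uniform prior (1/6 each), posterior ∝ likelihood:
  Sp. viridis: 0.01
  Sp. alba: 0.03
  Sp. nigra: 0.06
  Sp. caerulea: 0.098
  Sp. lutea: 0.105
  Sp. rubra: 0.14
Total = 0.443.
P(Sp. rubra | evidence) = 0.14 / 0.443 ≈ 0.316.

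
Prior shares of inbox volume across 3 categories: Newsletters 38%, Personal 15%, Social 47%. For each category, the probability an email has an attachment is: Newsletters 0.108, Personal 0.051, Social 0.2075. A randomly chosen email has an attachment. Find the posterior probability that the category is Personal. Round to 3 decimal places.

0.052

Unnormalized posteriors (prior × likelihood):
  Newsletters: 0.38 × 0.108 = 0.04104
  Personal: 0.15 × 0.051 = 0.00765
  Social: 0.47 × 0.2075 = 0.097525
Normalizing constant = 0.146215.
P(Personal | evidence) = 0.00765 / 0.146215 ≈ 0.052.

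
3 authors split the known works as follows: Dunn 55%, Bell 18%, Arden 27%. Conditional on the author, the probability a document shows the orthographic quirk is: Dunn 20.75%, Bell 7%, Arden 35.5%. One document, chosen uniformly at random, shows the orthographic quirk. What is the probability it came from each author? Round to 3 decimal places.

Dunn 0.513, Bell 0.057, Arden 0.431

Compute prior × likelihood for every hypothesis:
  Dunn: 0.55 × 0.2075 = 0.114125
  Bell: 0.18 × 0.07 = 0.0126
  Arden: 0.27 × 0.355 = 0.09585
Sum = 0.222575.
P(Dunn | quirk) = 0.114125/0.222575 ≈ 0.513
P(Bell | quirk) = 0.0126/0.222575 ≈ 0.057
P(Arden | quirk) = 0.09585/0.222575 ≈ 0.431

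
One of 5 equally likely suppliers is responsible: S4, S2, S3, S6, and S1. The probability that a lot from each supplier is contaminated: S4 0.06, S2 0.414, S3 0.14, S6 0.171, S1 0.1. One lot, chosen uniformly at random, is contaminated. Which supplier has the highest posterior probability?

With a uniform prior (1/5 each), posterior ∝ likelihood:
  S4: 0.06
  S2: 0.414
  S3: 0.14
  S6: 0.171
  S1: 0.1
Normalizing constant = 0.885.
Largest term belongs to S2, so S2 is most probable.

S2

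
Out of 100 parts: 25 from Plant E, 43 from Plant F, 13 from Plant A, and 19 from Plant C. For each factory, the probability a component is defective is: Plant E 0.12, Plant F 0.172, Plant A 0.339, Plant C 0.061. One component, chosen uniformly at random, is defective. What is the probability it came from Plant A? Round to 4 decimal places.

0.2761

Prior × likelihood for each hypothesis:
  Plant E: 0.25 × 0.12 = 0.03
  Plant F: 0.43 × 0.172 = 0.07396
  Plant A: 0.13 × 0.339 = 0.04407
  Plant C: 0.19 × 0.061 = 0.01159
Sum = 0.15962.
P(Plant A | evidence) = 0.04407 / 0.15962 ≈ 0.2761.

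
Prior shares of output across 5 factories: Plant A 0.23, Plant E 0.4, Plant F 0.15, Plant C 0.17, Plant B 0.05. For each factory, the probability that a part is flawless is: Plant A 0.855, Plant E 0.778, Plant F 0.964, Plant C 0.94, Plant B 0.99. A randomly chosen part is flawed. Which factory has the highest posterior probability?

Taking complements, P(flawed | each) = Plant A 0.145, Plant E 0.222, Plant F 0.036, Plant C 0.06, Plant B 0.01.
By Bayes' rule, posterior ∝ prior × likelihood:
  Plant A: 0.23 × 0.145 = 0.03335
  Plant E: 0.4 × 0.222 = 0.0888
  Plant F: 0.15 × 0.036 = 0.0054
  Plant C: 0.17 × 0.06 = 0.0102
  Plant B: 0.05 × 0.01 = 0.0005
Sum = 0.13825.
Largest term belongs to Plant E, so Plant E is most probable.

Plant E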